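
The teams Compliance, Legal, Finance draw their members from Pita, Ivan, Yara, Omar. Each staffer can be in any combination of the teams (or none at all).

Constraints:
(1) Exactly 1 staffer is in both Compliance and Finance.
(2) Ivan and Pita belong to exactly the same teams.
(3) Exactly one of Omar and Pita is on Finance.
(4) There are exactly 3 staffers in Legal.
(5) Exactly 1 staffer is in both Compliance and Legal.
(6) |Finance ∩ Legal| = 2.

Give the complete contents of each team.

Compliance = {Omar, Yara}; Legal = {Ivan, Omar, Pita}; Finance = {Ivan, Pita, Yara}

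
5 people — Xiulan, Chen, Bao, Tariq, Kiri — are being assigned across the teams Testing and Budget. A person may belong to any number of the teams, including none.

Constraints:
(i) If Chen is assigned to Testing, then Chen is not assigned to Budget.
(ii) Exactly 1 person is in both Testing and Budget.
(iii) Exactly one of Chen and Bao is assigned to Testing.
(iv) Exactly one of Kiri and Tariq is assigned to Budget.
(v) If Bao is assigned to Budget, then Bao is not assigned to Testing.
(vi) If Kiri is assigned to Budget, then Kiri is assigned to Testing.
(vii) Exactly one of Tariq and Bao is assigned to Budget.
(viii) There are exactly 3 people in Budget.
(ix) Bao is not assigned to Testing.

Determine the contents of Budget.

Budget = {Bao, Kiri, Xiulan}

From (ix): Bao ∉ Testing.
(iii) (exactly one): Chen ∈ Testing.
(i): Chen ∉ Budget.
Suppose Xiulan ∉ Budget: no assignment then satisfies all the clues, so Xiulan ∈ Budget.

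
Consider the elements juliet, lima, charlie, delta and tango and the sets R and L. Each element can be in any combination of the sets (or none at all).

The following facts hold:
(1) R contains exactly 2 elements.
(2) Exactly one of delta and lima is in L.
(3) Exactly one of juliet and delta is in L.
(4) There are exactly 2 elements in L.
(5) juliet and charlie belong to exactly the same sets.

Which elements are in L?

L = {delta, tango}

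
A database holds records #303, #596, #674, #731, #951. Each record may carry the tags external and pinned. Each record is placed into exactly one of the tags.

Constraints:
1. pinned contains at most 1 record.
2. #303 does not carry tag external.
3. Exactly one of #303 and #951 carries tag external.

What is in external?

external = {#596, #674, #731, #951}

From (2): #303 ∉ external.
(3) (exactly one): #951 ∈ external.
Only one tag left: #303 ∈ pinned.
(1): pinned already has 1, so the rest are out.
Only one tag left: #596 ∈ external.
Only one tag left: #674 ∈ external.
Only one tag left: #731 ∈ external.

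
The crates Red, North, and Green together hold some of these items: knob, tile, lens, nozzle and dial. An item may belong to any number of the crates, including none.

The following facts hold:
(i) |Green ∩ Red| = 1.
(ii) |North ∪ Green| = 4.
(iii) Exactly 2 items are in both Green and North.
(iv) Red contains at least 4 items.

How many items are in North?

4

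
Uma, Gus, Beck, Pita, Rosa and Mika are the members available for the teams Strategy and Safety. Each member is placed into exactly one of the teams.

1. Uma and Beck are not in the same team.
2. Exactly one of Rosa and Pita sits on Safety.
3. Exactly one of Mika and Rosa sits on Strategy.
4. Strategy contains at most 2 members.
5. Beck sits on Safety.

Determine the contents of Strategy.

Strategy = {Rosa, Uma}

From (5): Beck ∈ Safety.
(1): Uma ∉ Safety.
Only one team left: Uma ∈ Strategy.
Suppose Gus ∈ Strategy: no assignment then satisfies all the clues, so Gus ∉ Strategy.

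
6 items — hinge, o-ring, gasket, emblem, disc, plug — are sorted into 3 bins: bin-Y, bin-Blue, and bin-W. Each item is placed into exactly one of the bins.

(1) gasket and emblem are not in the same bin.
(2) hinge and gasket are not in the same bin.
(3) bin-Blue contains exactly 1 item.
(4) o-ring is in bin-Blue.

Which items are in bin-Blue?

From (4): o-ring ∈ bin-Blue.
(3): bin-Blue already has 1, so the rest are out.

bin-Blue = {o-ring}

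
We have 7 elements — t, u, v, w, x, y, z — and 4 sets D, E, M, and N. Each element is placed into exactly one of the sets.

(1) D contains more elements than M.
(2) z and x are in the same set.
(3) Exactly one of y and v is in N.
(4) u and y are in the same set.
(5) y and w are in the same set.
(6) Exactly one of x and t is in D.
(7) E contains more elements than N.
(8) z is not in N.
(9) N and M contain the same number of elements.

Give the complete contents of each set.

D = {x, z}; E = {u, w, y}; M = {t}; N = {v}

From (8): z ∉ N.
(2): x matches z: x ∉ N.
Suppose t ∈ D: no assignment then satisfies all the clues, so t ∉ D.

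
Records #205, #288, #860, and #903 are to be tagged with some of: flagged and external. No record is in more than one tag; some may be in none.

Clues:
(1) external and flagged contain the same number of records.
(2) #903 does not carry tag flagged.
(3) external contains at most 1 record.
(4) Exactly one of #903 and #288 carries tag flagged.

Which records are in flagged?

flagged = {#288}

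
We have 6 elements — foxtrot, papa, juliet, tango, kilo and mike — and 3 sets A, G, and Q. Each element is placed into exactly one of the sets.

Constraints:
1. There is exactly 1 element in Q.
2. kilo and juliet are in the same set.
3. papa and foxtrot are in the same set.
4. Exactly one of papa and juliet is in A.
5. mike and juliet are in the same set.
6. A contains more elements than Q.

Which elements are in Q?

Q = {tango}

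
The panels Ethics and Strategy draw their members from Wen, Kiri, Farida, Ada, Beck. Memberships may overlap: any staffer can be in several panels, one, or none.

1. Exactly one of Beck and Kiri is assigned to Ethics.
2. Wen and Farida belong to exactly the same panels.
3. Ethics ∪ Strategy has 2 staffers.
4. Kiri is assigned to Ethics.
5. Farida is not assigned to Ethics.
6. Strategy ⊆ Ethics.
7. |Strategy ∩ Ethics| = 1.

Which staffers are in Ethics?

Ethics = {Ada, Kiri}

From (4): Kiri ∈ Ethics.
From (5): Farida ∉ Ethics.
(1) (exactly one): Beck ∉ Ethics.
(2): Wen matches Farida: Wen ∉ Ethics.
(6) contrapositive: Wen ∉ Strategy.
(6) contrapositive: Farida ∉ Strategy.
(6) contrapositive: Beck ∉ Strategy.
Suppose Ada ∉ Ethics: no assignment then satisfies all the clues, so Ada ∈ Ethics.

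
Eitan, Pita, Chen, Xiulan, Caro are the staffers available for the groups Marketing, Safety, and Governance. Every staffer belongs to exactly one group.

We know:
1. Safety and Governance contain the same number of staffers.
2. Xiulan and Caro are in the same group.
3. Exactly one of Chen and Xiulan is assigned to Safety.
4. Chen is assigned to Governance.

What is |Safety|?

2

From (4): Chen ∈ Governance.
(3) (exactly one): Xiulan ∈ Safety.
(2): Caro matches Xiulan: Caro ∉ Marketing.
(2): Caro matches Xiulan: Caro ∈ Safety.
Suppose Eitan ∈ Safety: no assignment then satisfies all the clues, so Eitan ∉ Safety.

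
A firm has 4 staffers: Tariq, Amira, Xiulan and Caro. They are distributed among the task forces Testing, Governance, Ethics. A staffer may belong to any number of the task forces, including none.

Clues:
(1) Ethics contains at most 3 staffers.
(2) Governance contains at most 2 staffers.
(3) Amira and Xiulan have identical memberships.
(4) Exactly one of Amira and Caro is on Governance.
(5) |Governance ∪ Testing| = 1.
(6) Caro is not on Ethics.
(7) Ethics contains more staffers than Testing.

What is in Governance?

Governance = {Caro}

From (6): Caro ∉ Ethics.
Suppose Tariq ∈ Governance: no assignment then satisfies all the clues, so Tariq ∉ Governance.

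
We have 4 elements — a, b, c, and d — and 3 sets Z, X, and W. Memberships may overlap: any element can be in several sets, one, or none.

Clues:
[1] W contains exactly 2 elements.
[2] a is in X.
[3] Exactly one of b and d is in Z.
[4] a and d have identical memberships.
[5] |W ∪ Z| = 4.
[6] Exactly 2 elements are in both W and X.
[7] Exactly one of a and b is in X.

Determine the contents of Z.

Z = {b, c}

From (2): a ∈ X.
(4): d matches a: d ∈ X.
(7) (exactly one): b ∉ X.
Suppose a ∈ Z: no assignment then satisfies all the clues, so a ∉ Z.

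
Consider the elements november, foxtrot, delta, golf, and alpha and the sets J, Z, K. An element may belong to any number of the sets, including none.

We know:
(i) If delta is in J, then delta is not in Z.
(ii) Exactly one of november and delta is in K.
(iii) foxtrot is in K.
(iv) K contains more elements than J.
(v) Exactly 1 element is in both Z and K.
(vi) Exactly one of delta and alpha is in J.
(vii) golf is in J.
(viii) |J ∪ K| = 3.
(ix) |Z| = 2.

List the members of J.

J = {delta, golf}

From (iii): foxtrot ∈ K.
From (vii): golf ∈ J.
Suppose november ∈ J: no assignment then satisfies all the clues, so november ∉ J.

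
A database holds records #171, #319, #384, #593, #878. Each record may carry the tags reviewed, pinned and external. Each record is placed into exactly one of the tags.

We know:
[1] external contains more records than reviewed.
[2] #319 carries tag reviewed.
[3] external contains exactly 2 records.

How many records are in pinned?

2

From (2): #319 ∈ reviewed.
Suppose #171 ∈ reviewed: no assignment then satisfies all the clues, so #171 ∉ reviewed.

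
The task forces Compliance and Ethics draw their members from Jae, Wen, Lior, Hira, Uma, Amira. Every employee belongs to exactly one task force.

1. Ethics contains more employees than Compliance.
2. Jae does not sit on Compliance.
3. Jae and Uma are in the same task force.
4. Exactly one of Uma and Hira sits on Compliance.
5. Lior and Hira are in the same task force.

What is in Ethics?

Ethics = {Amira, Jae, Uma, Wen}

From (2): Jae ∉ Compliance.
(3): Uma matches Jae: Uma ∉ Compliance.
(4) (exactly one): Hira ∈ Compliance.
(5): Lior matches Hira: Lior ∈ Compliance.
Only one task force left: Jae ∈ Ethics.
Only one task force left: Uma ∈ Ethics.
Suppose Wen ∉ Ethics: no assignment then satisfies all the clues, so Wen ∈ Ethics.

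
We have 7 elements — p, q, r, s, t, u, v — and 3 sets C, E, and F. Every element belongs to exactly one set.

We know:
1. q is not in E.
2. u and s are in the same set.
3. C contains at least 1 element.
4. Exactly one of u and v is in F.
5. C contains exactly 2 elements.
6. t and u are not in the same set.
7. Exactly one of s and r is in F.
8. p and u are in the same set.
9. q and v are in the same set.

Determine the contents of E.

E = {r, t}

From (1): q ∉ E.
(9): v matches q: v ∉ E.
Suppose p ∈ E: no assignment then satisfies all the clues, so p ∉ E.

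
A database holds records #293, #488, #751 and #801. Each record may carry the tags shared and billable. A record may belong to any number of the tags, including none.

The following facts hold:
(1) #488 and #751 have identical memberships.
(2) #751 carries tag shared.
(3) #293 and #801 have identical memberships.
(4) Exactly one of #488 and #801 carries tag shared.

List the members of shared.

shared = {#488, #751}

From (2): #751 ∈ shared.
(1): #488 matches #751: #488 ∈ shared.
(4) (exactly one): #801 ∉ shared.
(3): #293 matches #801: #293 ∉ shared.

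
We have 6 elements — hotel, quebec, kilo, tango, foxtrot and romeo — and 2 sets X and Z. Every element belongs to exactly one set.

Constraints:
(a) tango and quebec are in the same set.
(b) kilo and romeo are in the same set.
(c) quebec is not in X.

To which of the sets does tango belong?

tango: Z

From (c): quebec ∉ X.
(a): tango matches quebec: tango ∉ X.
Only one set left: quebec ∈ Z.
Only one set left: tango ∈ Z.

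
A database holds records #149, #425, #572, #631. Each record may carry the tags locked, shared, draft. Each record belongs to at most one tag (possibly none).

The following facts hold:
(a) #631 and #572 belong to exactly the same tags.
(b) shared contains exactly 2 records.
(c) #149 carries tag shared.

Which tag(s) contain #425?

#425: shared

From (c): #149 ∈ shared.
Suppose #425 ∈ locked: no assignment then satisfies all the clues, so #425 ∉ locked.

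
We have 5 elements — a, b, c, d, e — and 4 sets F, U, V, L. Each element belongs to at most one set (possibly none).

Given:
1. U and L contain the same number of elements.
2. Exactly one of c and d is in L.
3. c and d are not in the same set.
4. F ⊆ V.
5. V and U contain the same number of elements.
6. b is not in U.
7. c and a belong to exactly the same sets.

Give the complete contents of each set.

F = {}; U = {e}; V = {b}; L = {d}

From (6): b ∉ U.
Suppose a ∈ F: no assignment then satisfies all the clues, so a ∉ F.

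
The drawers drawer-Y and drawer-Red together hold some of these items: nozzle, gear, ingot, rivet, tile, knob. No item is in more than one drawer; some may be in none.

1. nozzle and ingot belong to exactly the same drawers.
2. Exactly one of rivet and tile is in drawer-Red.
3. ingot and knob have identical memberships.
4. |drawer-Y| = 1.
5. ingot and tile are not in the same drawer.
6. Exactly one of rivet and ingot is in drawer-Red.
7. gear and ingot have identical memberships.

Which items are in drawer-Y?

drawer-Y = {tile}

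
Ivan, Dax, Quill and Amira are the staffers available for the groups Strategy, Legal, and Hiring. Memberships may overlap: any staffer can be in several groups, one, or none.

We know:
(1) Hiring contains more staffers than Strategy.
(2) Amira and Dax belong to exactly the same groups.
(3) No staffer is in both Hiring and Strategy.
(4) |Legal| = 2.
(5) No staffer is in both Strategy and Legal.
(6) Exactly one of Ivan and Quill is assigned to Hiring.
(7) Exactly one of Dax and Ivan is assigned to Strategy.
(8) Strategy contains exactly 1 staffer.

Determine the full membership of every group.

Strategy = {Ivan}; Legal = {Amira, Dax}; Hiring = {Amira, Dax, Quill}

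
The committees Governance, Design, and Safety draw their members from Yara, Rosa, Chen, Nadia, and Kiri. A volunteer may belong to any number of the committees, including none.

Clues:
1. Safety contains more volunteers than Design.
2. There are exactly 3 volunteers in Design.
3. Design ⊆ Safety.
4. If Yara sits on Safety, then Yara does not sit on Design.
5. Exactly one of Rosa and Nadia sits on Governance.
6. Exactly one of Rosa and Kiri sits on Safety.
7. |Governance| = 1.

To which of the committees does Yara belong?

Yara: Safety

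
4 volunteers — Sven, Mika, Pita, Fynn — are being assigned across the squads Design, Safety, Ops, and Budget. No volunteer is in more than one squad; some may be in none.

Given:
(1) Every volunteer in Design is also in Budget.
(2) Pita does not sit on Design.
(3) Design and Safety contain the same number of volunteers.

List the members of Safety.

Safety = {}

From (2): Pita ∉ Design.
Suppose Sven ∈ Safety: no assignment then satisfies all the clues, so Sven ∉ Safety.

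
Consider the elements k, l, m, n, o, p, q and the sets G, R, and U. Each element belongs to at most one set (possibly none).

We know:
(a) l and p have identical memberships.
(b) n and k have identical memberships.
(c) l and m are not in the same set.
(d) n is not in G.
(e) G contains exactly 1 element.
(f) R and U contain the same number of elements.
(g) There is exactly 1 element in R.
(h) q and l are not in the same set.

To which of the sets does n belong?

n: none

From (d): n ∉ G.
(b): k matches n: k ∉ G.
Suppose n ∈ R: no assignment then satisfies all the clues, so n ∉ R.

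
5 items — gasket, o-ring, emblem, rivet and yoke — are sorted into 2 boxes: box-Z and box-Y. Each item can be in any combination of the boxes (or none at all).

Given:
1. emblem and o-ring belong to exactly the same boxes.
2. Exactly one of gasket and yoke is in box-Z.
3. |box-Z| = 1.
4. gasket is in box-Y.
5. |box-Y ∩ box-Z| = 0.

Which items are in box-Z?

From (4): gasket ∈ box-Y.
Suppose gasket ∈ box-Z: no assignment then satisfies all the clues, so gasket ∉ box-Z.

box-Z = {yoke}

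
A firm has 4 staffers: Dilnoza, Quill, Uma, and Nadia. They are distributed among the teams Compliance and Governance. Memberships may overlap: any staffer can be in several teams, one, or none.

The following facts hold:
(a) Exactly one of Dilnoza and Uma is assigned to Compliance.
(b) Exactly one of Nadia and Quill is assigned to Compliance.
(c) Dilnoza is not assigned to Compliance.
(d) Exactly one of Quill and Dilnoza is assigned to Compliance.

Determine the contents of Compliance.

From (c): Dilnoza ∉ Compliance.
(a) (exactly one): Uma ∈ Compliance.
(d) (exactly one): Quill ∈ Compliance.
(b) (exactly one): Nadia ∉ Compliance.

Compliance = {Quill, Uma}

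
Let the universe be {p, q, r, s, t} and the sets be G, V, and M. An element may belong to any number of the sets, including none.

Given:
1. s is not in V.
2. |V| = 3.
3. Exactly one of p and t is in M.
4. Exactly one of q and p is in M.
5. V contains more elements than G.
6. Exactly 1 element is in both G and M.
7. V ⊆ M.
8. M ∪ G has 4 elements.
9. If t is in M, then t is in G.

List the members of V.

V = {q, r, t}

From (1): s ∉ V.
Suppose p ∈ V: no assignment then satisfies all the clues, so p ∉ V.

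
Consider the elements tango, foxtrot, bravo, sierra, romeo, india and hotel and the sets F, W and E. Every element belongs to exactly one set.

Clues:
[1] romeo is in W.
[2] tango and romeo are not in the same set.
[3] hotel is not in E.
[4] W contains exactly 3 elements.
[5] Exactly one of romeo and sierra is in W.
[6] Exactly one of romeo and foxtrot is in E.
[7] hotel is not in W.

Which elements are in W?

From (1): romeo ∈ W.
From (3): hotel ∉ E.
From (7): hotel ∉ W.
(2): tango ∉ W.
(5) (exactly one): sierra ∉ W.
(6) (exactly one): foxtrot ∈ E.
Only one set left: hotel ∈ F.
(4): only 3 candidates remain for W, so all are in.

W = {bravo, india, romeo}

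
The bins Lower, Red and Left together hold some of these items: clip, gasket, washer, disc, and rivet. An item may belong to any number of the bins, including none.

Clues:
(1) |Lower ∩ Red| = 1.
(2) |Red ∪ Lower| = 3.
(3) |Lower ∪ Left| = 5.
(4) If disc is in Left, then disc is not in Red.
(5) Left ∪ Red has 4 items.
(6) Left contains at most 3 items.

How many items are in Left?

3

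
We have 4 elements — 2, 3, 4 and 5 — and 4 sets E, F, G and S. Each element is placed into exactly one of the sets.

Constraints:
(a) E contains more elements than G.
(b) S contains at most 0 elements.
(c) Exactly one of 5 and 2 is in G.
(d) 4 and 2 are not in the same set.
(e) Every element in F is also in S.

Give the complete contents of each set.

E = {3, 4, 5}; F = {}; G = {2}; S = {}

(b): S already has 0, so the rest are out.
(e) contrapositive: 2 ∉ F.
(e) contrapositive: 3 ∉ F.
(e) contrapositive: 4 ∉ F.
(e) contrapositive: 5 ∉ F.
Suppose 2 ∈ E: no assignment then satisfies all the clues, so 2 ∉ E.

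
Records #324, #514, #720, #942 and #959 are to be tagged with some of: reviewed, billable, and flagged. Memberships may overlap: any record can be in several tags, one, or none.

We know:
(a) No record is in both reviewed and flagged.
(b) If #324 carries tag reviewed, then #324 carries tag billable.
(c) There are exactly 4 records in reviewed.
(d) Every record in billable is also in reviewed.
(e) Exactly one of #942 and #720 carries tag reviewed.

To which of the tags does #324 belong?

#324: billable, reviewed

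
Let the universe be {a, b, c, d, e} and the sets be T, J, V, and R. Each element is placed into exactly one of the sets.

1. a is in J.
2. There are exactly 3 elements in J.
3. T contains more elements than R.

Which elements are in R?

R = {}

From (1): a ∈ J.
Suppose b ∈ R: no assignment then satisfies all the clues, so b ∉ R.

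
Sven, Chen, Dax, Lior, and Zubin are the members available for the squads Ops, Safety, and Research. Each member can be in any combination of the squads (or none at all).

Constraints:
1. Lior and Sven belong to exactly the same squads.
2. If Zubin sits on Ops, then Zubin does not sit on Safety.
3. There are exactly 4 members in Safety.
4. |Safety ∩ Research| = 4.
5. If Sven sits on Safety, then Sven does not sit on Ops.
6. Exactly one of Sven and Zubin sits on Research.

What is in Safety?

Safety = {Chen, Dax, Lior, Sven}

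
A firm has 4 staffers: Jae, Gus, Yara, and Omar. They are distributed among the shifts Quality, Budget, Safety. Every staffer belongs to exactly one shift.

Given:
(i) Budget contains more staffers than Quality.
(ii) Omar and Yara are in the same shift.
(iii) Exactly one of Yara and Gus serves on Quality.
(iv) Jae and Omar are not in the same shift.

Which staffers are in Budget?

Budget = {Omar, Yara}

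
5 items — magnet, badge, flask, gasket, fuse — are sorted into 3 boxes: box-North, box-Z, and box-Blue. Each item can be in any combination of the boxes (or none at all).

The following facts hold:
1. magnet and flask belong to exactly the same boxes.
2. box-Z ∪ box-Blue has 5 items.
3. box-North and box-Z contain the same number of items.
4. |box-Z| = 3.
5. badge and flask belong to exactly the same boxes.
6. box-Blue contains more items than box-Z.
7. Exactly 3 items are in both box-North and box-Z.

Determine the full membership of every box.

box-North = {badge, flask, magnet}; box-Z = {badge, flask, magnet}; box-Blue = {badge, flask, fuse, gasket, magnet}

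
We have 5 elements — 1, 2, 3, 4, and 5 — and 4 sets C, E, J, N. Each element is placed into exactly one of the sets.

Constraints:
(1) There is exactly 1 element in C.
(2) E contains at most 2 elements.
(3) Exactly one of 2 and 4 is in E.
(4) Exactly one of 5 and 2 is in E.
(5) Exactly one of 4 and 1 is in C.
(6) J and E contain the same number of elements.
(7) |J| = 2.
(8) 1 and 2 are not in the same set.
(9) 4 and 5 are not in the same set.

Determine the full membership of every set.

C = {4}; E = {2, 3}; J = {1, 5}; N = {}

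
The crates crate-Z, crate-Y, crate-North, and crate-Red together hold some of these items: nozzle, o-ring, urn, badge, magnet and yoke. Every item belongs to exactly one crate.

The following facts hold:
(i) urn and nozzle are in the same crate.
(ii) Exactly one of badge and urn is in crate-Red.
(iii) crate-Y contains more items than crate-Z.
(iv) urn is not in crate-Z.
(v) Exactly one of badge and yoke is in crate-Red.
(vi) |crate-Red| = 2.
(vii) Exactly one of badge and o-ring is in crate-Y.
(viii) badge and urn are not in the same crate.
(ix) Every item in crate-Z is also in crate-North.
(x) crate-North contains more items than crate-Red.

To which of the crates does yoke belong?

yoke: crate-North

From (iv): urn ∉ crate-Z.
(i): nozzle matches urn: nozzle ∉ crate-Z.
Suppose yoke ∈ crate-Z: no assignment then satisfies all the clues, so yoke ∉ crate-Z.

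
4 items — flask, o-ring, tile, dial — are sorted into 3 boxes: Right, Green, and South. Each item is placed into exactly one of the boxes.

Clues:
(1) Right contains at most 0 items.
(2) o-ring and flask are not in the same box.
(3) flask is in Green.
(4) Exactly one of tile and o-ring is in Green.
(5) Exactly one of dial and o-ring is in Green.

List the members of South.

South = {o-ring}

From (3): flask ∈ Green.
(1): Right already has 0, so the rest are out.
(2): o-ring ∉ Green.
(4) (exactly one): tile ∈ Green.
(5) (exactly one): dial ∈ Green.
Only one box left: o-ring ∈ South.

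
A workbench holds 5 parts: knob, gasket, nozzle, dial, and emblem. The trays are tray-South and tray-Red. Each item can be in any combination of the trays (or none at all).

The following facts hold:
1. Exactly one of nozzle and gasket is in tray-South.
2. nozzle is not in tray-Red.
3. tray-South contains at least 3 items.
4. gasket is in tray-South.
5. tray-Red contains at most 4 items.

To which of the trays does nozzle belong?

nozzle: none

From (2): nozzle ∉ tray-Red.
From (4): gasket ∈ tray-South.
(1) (exactly one): nozzle ∉ tray-South.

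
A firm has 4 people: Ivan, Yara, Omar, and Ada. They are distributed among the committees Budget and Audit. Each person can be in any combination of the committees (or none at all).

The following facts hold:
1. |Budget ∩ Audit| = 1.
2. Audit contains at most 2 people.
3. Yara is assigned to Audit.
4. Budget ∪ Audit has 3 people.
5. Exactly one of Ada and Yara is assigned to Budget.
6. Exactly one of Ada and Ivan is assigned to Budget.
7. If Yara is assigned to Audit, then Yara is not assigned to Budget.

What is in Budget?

From (3): Yara ∈ Audit.
(7): Yara ∉ Budget.
(5) (exactly one): Ada ∈ Budget.
(6) (exactly one): Ivan ∉ Budget.
Suppose Omar ∉ Budget: no assignment then satisfies all the clues, so Omar ∈ Budget.

Budget = {Ada, Omar}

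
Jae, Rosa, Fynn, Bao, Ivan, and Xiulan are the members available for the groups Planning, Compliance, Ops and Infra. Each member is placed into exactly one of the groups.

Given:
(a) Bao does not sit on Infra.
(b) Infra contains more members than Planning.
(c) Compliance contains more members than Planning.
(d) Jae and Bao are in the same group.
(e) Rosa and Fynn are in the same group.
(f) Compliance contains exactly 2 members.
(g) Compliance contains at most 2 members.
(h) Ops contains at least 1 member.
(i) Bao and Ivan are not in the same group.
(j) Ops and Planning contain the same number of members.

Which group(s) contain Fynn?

Fynn: Infra

From (a): Bao ∉ Infra.
(d): Jae matches Bao: Jae ∉ Infra.
Suppose Fynn ∈ Planning: no assignment then satisfies all the clues, so Fynn ∉ Planning.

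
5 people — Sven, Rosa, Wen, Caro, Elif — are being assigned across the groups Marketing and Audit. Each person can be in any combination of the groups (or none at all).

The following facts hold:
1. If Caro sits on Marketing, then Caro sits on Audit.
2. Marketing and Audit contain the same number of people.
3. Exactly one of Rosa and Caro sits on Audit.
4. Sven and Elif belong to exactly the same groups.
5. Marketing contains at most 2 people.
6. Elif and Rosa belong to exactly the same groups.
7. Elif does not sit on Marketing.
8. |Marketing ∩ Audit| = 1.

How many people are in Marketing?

1

From (7): Elif ∉ Marketing.
(4): Sven matches Elif: Sven ∉ Marketing.
(6): Rosa matches Elif: Rosa ∉ Marketing.
Suppose Sven ∈ Audit: no assignment then satisfies all the clues, so Sven ∉ Audit.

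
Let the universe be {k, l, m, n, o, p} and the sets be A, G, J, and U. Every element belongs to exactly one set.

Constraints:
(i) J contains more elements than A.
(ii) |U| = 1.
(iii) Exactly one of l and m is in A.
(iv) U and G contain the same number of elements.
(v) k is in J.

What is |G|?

1

From (v): k ∈ J.
Suppose n ∈ A: no assignment then satisfies all the clues, so n ∉ A.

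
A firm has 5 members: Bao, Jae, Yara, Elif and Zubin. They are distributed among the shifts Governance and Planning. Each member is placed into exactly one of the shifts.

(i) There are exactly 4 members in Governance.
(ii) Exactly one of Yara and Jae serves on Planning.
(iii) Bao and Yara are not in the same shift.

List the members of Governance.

Governance = {Bao, Elif, Jae, Zubin}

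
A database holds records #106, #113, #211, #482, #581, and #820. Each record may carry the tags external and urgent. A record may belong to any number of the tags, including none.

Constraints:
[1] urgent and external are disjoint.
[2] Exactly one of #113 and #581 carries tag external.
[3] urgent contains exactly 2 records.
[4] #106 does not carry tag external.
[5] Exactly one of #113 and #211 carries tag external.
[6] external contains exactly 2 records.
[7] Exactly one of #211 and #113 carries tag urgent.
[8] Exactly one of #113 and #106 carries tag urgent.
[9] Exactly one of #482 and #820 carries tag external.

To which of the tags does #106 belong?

#106: urgent

From (4): #106 ∉ external.
Suppose #106 ∉ urgent: no assignment then satisfies all the clues, so #106 ∈ urgent.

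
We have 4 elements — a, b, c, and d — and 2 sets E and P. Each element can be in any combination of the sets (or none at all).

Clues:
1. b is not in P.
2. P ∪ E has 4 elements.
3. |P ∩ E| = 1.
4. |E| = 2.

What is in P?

P = {a, c, d}

From (1): b ∉ P.
Suppose a ∉ P: no assignment then satisfies all the clues, so a ∈ P.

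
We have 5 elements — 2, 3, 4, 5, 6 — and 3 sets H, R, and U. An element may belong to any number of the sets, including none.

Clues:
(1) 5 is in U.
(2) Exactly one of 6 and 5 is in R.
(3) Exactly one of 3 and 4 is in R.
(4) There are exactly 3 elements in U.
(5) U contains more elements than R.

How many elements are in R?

2

From (1): 5 ∈ U.
Suppose 2 ∈ R: no assignment then satisfies all the clues, so 2 ∉ R.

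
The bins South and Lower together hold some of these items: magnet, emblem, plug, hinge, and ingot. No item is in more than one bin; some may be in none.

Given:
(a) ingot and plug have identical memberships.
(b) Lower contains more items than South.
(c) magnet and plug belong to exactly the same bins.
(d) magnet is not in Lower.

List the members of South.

South = {}

From (d): magnet ∉ Lower.
(c): plug matches magnet: plug ∉ Lower.
(a): ingot matches plug: ingot ∉ Lower.
Suppose magnet ∈ South: no assignment then satisfies all the clues, so magnet ∉ South.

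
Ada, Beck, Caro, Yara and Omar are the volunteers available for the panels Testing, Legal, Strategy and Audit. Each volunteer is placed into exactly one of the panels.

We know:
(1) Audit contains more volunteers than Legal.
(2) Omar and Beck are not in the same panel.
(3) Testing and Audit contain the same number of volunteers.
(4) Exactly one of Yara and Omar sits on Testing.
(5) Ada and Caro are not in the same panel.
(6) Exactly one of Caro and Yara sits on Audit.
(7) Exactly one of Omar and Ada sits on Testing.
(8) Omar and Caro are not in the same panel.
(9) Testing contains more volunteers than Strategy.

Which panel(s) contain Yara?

Yara: Testing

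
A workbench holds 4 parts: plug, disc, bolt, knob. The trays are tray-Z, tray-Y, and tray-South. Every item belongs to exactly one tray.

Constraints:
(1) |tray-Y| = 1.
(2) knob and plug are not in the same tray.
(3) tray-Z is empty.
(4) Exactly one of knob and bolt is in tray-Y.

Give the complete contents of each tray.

tray-Z = {}; tray-Y = {knob}; tray-South = {bolt, disc, plug}

(3): tray-Z already has 0, so the rest are out.
Suppose plug ∈ tray-Y: no assignment then satisfies all the clues, so plug ∉ tray-Y.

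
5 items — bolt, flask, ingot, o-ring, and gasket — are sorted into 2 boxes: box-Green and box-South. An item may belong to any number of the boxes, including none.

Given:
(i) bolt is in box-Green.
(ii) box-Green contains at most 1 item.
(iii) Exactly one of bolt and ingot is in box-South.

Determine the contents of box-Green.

From (i): bolt ∈ box-Green.
(ii): box-Green already has 1, so the rest are out.

box-Green = {bolt}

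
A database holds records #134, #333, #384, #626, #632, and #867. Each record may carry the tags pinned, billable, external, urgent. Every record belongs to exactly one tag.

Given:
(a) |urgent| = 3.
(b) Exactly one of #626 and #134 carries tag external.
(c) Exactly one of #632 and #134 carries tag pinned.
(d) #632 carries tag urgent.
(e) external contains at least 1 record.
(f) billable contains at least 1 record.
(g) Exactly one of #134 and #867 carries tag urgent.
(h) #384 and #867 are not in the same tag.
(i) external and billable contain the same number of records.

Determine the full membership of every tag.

pinned = {#134}; billable = {#384}; external = {#626}; urgent = {#333, #632, #867}

From (d): #632 ∈ urgent.
(c) (exactly one): #134 ∈ pinned.
(g) (exactly one): #867 ∈ urgent.
(h): #384 ∉ urgent.
(b) (exactly one): #626 ∈ external.
(a): only 3 candidates remain for urgent, so all are in.
(f): only 1 candidates remain for billable, so all are in.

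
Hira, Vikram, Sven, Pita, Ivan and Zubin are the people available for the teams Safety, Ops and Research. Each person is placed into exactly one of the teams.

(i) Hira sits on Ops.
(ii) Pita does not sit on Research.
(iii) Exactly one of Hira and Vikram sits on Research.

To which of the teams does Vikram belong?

Vikram: Research

From (i): Hira ∈ Ops.
From (ii): Pita ∉ Research.
(iii) (exactly one): Vikram ∈ Research.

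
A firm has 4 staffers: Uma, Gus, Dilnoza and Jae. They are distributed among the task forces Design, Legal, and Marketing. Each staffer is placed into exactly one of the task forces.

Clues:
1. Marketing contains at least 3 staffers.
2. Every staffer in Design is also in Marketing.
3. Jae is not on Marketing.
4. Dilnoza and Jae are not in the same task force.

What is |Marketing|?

3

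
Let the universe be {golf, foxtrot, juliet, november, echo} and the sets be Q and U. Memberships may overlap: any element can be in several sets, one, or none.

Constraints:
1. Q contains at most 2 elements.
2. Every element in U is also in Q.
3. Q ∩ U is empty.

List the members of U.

U = {}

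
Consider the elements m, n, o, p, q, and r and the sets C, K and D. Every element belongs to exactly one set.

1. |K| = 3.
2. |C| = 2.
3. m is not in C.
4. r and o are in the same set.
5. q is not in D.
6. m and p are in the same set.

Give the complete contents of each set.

C = {o, r}; K = {m, p, q}; D = {n}

From (3): m ∉ C.
From (5): q ∉ D.
(6): p matches m: p ∉ C.
Suppose m ∉ K: no assignment then satisfies all the clues, so m ∈ K.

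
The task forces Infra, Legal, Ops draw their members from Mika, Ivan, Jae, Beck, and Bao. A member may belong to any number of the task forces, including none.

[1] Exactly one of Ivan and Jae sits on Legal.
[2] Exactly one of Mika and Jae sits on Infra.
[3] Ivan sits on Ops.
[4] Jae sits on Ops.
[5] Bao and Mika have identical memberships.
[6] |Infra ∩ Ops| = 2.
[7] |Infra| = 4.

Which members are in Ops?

Ops = {Beck, Ivan, Jae}

From (3): Ivan ∈ Ops.
From (4): Jae ∈ Ops.
Suppose Mika ∈ Ops: no assignment then satisfies all the clues, so Mika ∉ Ops.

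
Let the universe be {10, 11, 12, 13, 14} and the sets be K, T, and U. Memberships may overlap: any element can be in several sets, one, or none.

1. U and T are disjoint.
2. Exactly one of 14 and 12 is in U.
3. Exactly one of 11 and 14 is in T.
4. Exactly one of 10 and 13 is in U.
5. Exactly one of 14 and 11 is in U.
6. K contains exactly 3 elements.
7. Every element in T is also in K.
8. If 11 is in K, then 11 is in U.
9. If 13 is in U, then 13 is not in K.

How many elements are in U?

3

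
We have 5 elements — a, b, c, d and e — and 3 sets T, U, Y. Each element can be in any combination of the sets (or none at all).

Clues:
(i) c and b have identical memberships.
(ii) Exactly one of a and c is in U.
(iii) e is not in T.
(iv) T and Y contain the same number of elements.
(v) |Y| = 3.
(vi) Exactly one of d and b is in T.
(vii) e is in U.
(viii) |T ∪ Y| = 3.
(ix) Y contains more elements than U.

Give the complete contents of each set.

T = {a, b, c}; U = {a, e}; Y = {a, b, c}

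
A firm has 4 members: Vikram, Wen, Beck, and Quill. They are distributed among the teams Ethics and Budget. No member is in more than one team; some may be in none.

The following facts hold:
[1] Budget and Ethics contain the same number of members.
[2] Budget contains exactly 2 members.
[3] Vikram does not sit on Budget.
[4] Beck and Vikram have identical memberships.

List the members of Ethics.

Ethics = {Beck, Vikram}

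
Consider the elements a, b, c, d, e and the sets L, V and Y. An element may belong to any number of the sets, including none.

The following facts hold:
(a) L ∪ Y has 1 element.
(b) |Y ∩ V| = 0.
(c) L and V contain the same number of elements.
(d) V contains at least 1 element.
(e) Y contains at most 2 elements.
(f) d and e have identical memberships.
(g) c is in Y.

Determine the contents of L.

L = {c}

From (g): c ∈ Y.
Suppose a ∈ L: no assignment then satisfies all the clues, so a ∉ L.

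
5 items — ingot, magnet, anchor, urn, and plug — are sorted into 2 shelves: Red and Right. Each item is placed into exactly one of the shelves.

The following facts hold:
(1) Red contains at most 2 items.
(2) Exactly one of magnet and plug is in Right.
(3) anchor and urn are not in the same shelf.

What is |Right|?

3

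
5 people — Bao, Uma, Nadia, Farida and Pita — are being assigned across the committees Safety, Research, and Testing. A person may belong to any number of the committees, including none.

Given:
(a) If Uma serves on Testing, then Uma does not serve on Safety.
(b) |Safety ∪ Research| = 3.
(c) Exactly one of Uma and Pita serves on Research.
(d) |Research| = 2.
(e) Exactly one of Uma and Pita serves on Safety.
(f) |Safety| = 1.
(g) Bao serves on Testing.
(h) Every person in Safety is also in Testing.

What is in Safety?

Safety = {Pita}

From (g): Bao ∈ Testing.
Suppose Bao ∈ Safety: no assignment then satisfies all the clues, so Bao ∉ Safety.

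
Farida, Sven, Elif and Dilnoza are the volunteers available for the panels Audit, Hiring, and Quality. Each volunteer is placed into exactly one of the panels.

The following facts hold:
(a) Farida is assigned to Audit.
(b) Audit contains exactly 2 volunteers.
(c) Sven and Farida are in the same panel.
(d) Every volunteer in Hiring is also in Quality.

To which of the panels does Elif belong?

Elif: Quality

From (a): Farida ∈ Audit.
(c): Sven matches Farida: Sven ∈ Audit.
(b): Audit already has 2, so the rest are out.
Suppose Elif ∈ Hiring: no assignment then satisfies all the clues, so Elif ∉ Hiring.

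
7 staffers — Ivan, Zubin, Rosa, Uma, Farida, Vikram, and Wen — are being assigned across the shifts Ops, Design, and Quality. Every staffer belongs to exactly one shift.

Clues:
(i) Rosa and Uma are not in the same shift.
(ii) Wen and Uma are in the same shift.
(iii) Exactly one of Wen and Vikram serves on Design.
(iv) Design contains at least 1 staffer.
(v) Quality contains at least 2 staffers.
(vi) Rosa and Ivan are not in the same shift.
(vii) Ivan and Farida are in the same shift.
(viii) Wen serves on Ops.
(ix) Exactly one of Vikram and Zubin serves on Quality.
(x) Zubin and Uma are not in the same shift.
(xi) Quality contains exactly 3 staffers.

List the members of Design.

Design = {Rosa, Vikram}

From (viii): Wen ∈ Ops.
(ii): Uma matches Wen: Uma ∈ Ops.
(iii) (exactly one): Vikram ∈ Design.
(ix) (exactly one): Zubin ∈ Quality.
(i): Rosa ∉ Ops.
Suppose Ivan ∈ Design: no assignment then satisfies all the clues, so Ivan ∉ Design.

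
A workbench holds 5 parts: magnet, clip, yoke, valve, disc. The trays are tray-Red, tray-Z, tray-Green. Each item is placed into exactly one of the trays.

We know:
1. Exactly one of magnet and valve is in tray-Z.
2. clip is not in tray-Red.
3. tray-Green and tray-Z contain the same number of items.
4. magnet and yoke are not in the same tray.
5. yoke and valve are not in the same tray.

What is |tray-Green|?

2

From (2): clip ∉ tray-Red.
Suppose yoke ∈ tray-Z: no assignment then satisfies all the clues, so yoke ∉ tray-Z.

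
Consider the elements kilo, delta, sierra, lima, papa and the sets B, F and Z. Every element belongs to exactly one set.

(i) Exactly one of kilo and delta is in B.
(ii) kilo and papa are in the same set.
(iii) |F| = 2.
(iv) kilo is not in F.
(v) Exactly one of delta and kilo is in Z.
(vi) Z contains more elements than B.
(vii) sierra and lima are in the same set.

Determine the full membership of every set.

From (iv): kilo ∉ F.
(ii): papa matches kilo: papa ∉ F.
Suppose kilo ∈ B: no assignment then satisfies all the clues, so kilo ∉ B.

B = {delta}; F = {lima, sierra}; Z = {kilo, papa}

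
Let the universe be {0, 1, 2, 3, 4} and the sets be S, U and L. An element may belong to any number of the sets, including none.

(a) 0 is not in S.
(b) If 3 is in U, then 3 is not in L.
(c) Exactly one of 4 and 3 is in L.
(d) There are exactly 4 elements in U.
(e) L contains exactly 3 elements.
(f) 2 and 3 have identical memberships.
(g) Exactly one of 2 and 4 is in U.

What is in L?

From (a): 0 ∉ S.
Suppose 0 ∉ L: no assignment then satisfies all the clues, so 0 ∈ L.

L = {0, 1, 4}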